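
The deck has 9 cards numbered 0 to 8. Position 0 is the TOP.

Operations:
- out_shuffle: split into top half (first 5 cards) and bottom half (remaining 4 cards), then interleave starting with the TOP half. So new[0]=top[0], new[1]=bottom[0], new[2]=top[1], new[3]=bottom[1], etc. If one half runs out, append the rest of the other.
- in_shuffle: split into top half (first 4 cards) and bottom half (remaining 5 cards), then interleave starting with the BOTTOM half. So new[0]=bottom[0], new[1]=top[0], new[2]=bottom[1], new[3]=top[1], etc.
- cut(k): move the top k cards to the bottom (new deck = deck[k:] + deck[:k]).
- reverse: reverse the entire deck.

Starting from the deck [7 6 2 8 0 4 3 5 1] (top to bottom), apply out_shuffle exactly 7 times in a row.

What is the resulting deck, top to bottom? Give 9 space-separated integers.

After op 1 (out_shuffle): [7 4 6 3 2 5 8 1 0]
After op 2 (out_shuffle): [7 5 4 8 6 1 3 0 2]
After op 3 (out_shuffle): [7 1 5 3 4 0 8 2 6]
After op 4 (out_shuffle): [7 0 1 8 5 2 3 6 4]
After op 5 (out_shuffle): [7 2 0 3 1 6 8 4 5]
After op 6 (out_shuffle): [7 6 2 8 0 4 3 5 1]
After op 7 (out_shuffle): [7 4 6 3 2 5 8 1 0]

Answer: 7 4 6 3 2 5 8 1 0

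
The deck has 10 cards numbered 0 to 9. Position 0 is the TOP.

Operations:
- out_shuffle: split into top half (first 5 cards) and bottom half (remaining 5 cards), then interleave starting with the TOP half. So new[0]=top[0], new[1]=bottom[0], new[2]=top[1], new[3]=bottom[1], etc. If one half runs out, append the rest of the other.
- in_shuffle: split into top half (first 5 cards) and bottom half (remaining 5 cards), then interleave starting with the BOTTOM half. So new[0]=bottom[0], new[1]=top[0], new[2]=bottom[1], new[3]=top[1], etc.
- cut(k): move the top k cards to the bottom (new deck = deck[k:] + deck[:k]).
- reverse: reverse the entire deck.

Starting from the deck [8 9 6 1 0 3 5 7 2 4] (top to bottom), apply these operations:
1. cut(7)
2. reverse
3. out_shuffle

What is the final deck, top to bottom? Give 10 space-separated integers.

After op 1 (cut(7)): [7 2 4 8 9 6 1 0 3 5]
After op 2 (reverse): [5 3 0 1 6 9 8 4 2 7]
After op 3 (out_shuffle): [5 9 3 8 0 4 1 2 6 7]

Answer: 5 9 3 8 0 4 1 2 6 7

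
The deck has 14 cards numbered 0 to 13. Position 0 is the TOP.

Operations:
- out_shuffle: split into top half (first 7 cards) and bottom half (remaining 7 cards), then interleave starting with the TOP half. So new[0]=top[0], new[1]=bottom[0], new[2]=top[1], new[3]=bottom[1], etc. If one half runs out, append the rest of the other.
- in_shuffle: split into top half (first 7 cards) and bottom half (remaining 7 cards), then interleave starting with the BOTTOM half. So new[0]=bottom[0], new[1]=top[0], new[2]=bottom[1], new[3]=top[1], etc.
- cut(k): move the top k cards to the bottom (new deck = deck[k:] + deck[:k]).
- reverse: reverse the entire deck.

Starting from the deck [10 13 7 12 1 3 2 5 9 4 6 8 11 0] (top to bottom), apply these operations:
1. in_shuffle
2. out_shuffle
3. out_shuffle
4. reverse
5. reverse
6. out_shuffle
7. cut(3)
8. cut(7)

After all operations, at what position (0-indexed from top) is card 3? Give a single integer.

After op 1 (in_shuffle): [5 10 9 13 4 7 6 12 8 1 11 3 0 2]
After op 2 (out_shuffle): [5 12 10 8 9 1 13 11 4 3 7 0 6 2]
After op 3 (out_shuffle): [5 11 12 4 10 3 8 7 9 0 1 6 13 2]
After op 4 (reverse): [2 13 6 1 0 9 7 8 3 10 4 12 11 5]
After op 5 (reverse): [5 11 12 4 10 3 8 7 9 0 1 6 13 2]
After op 6 (out_shuffle): [5 7 11 9 12 0 4 1 10 6 3 13 8 2]
After op 7 (cut(3)): [9 12 0 4 1 10 6 3 13 8 2 5 7 11]
After op 8 (cut(7)): [3 13 8 2 5 7 11 9 12 0 4 1 10 6]
Card 3 is at position 0.

Answer: 0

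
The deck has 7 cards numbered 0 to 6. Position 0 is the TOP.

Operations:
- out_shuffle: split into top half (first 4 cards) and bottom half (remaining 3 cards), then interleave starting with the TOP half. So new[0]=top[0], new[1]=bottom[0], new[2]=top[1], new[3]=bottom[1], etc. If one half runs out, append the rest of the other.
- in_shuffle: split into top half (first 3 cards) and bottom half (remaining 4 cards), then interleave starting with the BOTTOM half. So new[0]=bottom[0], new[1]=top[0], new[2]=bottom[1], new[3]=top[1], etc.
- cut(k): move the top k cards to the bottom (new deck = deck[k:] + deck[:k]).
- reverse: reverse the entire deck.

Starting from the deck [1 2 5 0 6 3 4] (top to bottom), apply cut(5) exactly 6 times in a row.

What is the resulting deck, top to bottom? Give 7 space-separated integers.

Answer: 5 0 6 3 4 1 2

Derivation:
After op 1 (cut(5)): [3 4 1 2 5 0 6]
After op 2 (cut(5)): [0 6 3 4 1 2 5]
After op 3 (cut(5)): [2 5 0 6 3 4 1]
After op 4 (cut(5)): [4 1 2 5 0 6 3]
After op 5 (cut(5)): [6 3 4 1 2 5 0]
After op 6 (cut(5)): [5 0 6 3 4 1 2]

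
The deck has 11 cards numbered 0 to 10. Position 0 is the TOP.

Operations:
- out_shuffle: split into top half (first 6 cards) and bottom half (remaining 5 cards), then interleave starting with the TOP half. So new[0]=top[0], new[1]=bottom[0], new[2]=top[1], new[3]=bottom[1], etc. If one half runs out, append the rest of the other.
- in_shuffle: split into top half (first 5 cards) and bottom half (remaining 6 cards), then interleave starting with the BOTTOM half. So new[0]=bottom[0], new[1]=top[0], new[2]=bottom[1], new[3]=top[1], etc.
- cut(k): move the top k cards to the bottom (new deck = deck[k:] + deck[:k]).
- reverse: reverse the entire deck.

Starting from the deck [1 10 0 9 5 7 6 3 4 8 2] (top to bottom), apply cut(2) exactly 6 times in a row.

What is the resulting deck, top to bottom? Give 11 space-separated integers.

After op 1 (cut(2)): [0 9 5 7 6 3 4 8 2 1 10]
After op 2 (cut(2)): [5 7 6 3 4 8 2 1 10 0 9]
After op 3 (cut(2)): [6 3 4 8 2 1 10 0 9 5 7]
After op 4 (cut(2)): [4 8 2 1 10 0 9 5 7 6 3]
After op 5 (cut(2)): [2 1 10 0 9 5 7 6 3 4 8]
After op 6 (cut(2)): [10 0 9 5 7 6 3 4 8 2 1]

Answer: 10 0 9 5 7 6 3 4 8 2 1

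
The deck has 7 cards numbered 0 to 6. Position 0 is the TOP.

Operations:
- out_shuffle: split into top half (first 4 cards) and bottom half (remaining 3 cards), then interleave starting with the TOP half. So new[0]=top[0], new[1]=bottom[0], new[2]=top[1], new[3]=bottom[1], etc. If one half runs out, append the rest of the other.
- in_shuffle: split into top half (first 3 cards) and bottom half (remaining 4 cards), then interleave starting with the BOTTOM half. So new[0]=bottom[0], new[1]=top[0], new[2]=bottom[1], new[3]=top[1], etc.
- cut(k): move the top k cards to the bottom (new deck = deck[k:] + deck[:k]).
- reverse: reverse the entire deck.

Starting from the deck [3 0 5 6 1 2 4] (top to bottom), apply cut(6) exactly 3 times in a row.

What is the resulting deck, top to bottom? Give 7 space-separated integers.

Answer: 1 2 4 3 0 5 6

Derivation:
After op 1 (cut(6)): [4 3 0 5 6 1 2]
After op 2 (cut(6)): [2 4 3 0 5 6 1]
After op 3 (cut(6)): [1 2 4 3 0 5 6]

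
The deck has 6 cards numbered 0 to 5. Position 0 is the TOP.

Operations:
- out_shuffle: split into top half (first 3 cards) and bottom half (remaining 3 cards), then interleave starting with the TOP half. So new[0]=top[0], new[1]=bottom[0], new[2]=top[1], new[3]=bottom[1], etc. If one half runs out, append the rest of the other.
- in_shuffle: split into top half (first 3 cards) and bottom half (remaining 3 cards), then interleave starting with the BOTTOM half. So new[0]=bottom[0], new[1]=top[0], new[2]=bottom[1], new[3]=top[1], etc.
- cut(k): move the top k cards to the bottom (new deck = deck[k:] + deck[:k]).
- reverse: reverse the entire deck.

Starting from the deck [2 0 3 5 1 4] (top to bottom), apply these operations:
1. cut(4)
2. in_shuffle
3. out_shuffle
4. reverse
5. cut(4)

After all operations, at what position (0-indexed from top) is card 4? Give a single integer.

After op 1 (cut(4)): [1 4 2 0 3 5]
After op 2 (in_shuffle): [0 1 3 4 5 2]
After op 3 (out_shuffle): [0 4 1 5 3 2]
After op 4 (reverse): [2 3 5 1 4 0]
After op 5 (cut(4)): [4 0 2 3 5 1]
Card 4 is at position 0.

Answer: 0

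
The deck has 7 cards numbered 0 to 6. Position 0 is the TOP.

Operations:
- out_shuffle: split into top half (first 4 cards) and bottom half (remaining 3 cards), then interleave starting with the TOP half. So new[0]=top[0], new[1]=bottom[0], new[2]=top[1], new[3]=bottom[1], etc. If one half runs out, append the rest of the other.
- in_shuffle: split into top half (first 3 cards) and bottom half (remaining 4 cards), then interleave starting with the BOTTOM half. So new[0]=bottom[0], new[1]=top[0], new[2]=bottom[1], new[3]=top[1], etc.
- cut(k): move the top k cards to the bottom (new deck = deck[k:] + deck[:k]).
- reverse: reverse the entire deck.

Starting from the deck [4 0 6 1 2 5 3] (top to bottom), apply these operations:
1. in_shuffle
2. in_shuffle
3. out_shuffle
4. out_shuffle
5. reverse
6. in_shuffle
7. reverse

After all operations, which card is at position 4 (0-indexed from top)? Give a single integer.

Answer: 6

Derivation:
After op 1 (in_shuffle): [1 4 2 0 5 6 3]
After op 2 (in_shuffle): [0 1 5 4 6 2 3]
After op 3 (out_shuffle): [0 6 1 2 5 3 4]
After op 4 (out_shuffle): [0 5 6 3 1 4 2]
After op 5 (reverse): [2 4 1 3 6 5 0]
After op 6 (in_shuffle): [3 2 6 4 5 1 0]
After op 7 (reverse): [0 1 5 4 6 2 3]
Position 4: card 6.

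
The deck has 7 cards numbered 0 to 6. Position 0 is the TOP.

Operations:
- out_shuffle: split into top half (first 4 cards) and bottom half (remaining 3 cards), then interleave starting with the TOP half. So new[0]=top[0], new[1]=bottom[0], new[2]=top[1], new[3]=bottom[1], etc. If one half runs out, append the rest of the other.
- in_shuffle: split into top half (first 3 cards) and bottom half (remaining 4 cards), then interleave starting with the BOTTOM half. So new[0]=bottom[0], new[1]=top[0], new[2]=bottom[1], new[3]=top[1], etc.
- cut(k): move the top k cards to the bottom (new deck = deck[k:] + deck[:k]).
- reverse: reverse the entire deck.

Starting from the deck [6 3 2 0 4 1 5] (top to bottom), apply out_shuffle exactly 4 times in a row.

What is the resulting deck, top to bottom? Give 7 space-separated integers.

Answer: 6 4 3 1 2 5 0

Derivation:
After op 1 (out_shuffle): [6 4 3 1 2 5 0]
After op 2 (out_shuffle): [6 2 4 5 3 0 1]
After op 3 (out_shuffle): [6 3 2 0 4 1 5]
After op 4 (out_shuffle): [6 4 3 1 2 5 0]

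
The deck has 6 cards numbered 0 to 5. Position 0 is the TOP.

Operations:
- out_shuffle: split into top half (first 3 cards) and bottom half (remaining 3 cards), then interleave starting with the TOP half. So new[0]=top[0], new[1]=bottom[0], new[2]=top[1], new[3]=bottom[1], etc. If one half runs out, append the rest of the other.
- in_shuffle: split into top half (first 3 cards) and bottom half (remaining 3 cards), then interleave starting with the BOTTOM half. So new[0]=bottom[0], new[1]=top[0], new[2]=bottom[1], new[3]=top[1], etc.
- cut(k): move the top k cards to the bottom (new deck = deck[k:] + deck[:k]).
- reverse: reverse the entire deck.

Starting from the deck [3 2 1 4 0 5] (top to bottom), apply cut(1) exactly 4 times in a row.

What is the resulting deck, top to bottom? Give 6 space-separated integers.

Answer: 0 5 3 2 1 4

Derivation:
After op 1 (cut(1)): [2 1 4 0 5 3]
After op 2 (cut(1)): [1 4 0 5 3 2]
After op 3 (cut(1)): [4 0 5 3 2 1]
After op 4 (cut(1)): [0 5 3 2 1 4]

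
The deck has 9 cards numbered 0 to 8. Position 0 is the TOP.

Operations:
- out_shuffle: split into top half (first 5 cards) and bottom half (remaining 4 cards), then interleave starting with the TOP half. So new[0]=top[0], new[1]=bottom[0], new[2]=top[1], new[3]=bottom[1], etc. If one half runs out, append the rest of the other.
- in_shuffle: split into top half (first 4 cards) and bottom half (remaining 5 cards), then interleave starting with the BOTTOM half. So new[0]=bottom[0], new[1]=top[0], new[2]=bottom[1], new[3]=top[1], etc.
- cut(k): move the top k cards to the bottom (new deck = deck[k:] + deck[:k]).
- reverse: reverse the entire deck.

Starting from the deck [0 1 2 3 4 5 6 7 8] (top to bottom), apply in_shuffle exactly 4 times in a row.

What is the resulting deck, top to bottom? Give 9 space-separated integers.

Answer: 3 7 2 6 1 5 0 4 8

Derivation:
After op 1 (in_shuffle): [4 0 5 1 6 2 7 3 8]
After op 2 (in_shuffle): [6 4 2 0 7 5 3 1 8]
After op 3 (in_shuffle): [7 6 5 4 3 2 1 0 8]
After op 4 (in_shuffle): [3 7 2 6 1 5 0 4 8]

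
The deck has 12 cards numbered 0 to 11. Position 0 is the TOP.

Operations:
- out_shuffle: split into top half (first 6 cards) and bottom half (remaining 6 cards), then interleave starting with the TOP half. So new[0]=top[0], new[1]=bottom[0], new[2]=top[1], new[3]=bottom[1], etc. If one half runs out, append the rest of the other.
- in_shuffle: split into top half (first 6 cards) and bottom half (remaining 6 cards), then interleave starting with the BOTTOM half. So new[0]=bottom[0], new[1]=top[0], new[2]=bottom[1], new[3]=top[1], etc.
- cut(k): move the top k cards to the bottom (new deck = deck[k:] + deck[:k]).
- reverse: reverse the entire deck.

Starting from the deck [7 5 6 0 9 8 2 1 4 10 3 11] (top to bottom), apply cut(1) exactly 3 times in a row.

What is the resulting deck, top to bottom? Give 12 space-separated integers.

Answer: 0 9 8 2 1 4 10 3 11 7 5 6

Derivation:
After op 1 (cut(1)): [5 6 0 9 8 2 1 4 10 3 11 7]
After op 2 (cut(1)): [6 0 9 8 2 1 4 10 3 11 7 5]
After op 3 (cut(1)): [0 9 8 2 1 4 10 3 11 7 5 6]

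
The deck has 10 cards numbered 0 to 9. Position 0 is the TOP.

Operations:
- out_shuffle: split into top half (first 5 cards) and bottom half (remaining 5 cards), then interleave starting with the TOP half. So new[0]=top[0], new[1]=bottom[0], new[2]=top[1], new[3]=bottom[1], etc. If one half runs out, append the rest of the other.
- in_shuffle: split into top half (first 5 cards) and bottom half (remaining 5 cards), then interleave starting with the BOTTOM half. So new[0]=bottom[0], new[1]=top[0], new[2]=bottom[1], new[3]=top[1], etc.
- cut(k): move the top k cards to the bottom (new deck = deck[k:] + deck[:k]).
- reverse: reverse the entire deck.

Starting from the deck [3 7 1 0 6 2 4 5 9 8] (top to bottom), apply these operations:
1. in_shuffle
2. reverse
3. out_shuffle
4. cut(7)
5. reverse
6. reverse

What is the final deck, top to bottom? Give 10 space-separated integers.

After op 1 (in_shuffle): [2 3 4 7 5 1 9 0 8 6]
After op 2 (reverse): [6 8 0 9 1 5 7 4 3 2]
After op 3 (out_shuffle): [6 5 8 7 0 4 9 3 1 2]
After op 4 (cut(7)): [3 1 2 6 5 8 7 0 4 9]
After op 5 (reverse): [9 4 0 7 8 5 6 2 1 3]
After op 6 (reverse): [3 1 2 6 5 8 7 0 4 9]

Answer: 3 1 2 6 5 8 7 0 4 9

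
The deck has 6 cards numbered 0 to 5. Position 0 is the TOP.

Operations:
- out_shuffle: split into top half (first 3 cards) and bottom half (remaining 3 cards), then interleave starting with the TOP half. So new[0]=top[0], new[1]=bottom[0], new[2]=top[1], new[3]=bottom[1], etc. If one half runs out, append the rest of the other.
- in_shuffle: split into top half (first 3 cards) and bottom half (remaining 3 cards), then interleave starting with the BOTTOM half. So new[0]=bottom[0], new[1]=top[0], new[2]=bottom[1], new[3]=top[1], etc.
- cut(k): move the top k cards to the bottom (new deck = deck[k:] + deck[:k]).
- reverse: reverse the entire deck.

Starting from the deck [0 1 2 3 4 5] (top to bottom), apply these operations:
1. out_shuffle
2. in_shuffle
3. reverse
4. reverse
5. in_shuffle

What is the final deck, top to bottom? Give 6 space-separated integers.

Answer: 3 4 5 0 1 2

Derivation:
After op 1 (out_shuffle): [0 3 1 4 2 5]
After op 2 (in_shuffle): [4 0 2 3 5 1]
After op 3 (reverse): [1 5 3 2 0 4]
After op 4 (reverse): [4 0 2 3 5 1]
After op 5 (in_shuffle): [3 4 5 0 1 2]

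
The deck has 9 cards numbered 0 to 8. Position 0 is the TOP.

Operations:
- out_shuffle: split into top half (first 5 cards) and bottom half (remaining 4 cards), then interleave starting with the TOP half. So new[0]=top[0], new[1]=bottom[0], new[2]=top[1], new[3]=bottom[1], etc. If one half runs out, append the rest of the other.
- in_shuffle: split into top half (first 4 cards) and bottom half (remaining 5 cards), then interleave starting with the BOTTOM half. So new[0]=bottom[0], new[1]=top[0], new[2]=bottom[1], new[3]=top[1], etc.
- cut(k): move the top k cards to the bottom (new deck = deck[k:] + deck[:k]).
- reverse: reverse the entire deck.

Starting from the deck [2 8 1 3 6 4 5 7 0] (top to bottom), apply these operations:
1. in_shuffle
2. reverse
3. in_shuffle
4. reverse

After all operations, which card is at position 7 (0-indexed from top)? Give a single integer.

After op 1 (in_shuffle): [6 2 4 8 5 1 7 3 0]
After op 2 (reverse): [0 3 7 1 5 8 4 2 6]
After op 3 (in_shuffle): [5 0 8 3 4 7 2 1 6]
After op 4 (reverse): [6 1 2 7 4 3 8 0 5]
Position 7: card 0.

Answer: 0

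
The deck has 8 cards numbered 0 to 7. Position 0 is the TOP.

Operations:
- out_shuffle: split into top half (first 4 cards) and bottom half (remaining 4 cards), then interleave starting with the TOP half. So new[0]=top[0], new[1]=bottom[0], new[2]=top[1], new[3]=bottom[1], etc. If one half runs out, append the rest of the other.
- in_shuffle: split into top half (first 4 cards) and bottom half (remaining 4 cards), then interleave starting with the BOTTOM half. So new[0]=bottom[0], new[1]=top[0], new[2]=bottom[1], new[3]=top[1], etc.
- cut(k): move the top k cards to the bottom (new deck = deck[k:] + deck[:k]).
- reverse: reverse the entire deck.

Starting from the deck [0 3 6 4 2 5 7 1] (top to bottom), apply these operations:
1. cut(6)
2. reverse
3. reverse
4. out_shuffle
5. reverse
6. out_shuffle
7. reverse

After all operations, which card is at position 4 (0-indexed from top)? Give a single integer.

Answer: 1

Derivation:
After op 1 (cut(6)): [7 1 0 3 6 4 2 5]
After op 2 (reverse): [5 2 4 6 3 0 1 7]
After op 3 (reverse): [7 1 0 3 6 4 2 5]
After op 4 (out_shuffle): [7 6 1 4 0 2 3 5]
After op 5 (reverse): [5 3 2 0 4 1 6 7]
After op 6 (out_shuffle): [5 4 3 1 2 6 0 7]
After op 7 (reverse): [7 0 6 2 1 3 4 5]
Position 4: card 1.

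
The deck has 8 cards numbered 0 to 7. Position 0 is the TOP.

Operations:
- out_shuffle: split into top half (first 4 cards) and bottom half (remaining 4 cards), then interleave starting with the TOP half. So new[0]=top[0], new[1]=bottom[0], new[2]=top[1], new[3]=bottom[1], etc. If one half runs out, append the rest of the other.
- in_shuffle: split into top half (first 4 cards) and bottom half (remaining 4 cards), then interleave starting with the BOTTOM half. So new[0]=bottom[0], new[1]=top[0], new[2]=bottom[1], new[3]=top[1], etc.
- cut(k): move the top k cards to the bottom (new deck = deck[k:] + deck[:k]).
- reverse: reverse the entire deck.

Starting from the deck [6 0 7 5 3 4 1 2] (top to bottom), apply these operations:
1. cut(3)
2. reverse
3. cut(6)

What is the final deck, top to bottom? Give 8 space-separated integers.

Answer: 3 5 7 0 6 2 1 4

Derivation:
After op 1 (cut(3)): [5 3 4 1 2 6 0 7]
After op 2 (reverse): [7 0 6 2 1 4 3 5]
After op 3 (cut(6)): [3 5 7 0 6 2 1 4]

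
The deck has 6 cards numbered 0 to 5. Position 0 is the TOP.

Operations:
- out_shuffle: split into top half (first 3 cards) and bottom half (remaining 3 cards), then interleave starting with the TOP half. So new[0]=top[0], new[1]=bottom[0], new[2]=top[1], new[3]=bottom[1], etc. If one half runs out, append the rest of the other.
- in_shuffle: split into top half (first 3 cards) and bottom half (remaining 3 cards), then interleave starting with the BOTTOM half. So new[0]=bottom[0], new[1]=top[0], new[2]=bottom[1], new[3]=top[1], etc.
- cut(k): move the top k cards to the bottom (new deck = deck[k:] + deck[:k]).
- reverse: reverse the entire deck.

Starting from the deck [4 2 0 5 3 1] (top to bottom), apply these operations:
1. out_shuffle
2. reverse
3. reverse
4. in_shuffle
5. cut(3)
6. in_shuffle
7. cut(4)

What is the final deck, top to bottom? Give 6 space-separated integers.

Answer: 0 2 3 5 4 1

Derivation:
After op 1 (out_shuffle): [4 5 2 3 0 1]
After op 2 (reverse): [1 0 3 2 5 4]
After op 3 (reverse): [4 5 2 3 0 1]
After op 4 (in_shuffle): [3 4 0 5 1 2]
After op 5 (cut(3)): [5 1 2 3 4 0]
After op 6 (in_shuffle): [3 5 4 1 0 2]
After op 7 (cut(4)): [0 2 3 5 4 1]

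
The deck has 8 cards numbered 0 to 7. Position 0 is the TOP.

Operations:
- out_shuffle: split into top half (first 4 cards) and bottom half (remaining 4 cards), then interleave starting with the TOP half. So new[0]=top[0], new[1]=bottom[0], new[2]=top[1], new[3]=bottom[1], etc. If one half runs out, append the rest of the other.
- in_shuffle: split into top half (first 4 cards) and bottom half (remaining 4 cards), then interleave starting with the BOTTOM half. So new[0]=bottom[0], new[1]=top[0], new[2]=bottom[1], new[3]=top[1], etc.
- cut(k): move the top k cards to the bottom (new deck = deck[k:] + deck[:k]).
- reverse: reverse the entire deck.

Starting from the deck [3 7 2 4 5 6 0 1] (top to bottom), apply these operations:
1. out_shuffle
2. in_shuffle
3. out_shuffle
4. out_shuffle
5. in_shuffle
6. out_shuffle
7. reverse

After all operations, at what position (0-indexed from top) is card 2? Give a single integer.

Answer: 5

Derivation:
After op 1 (out_shuffle): [3 5 7 6 2 0 4 1]
After op 2 (in_shuffle): [2 3 0 5 4 7 1 6]
After op 3 (out_shuffle): [2 4 3 7 0 1 5 6]
After op 4 (out_shuffle): [2 0 4 1 3 5 7 6]
After op 5 (in_shuffle): [3 2 5 0 7 4 6 1]
After op 6 (out_shuffle): [3 7 2 4 5 6 0 1]
After op 7 (reverse): [1 0 6 5 4 2 7 3]
Card 2 is at position 5.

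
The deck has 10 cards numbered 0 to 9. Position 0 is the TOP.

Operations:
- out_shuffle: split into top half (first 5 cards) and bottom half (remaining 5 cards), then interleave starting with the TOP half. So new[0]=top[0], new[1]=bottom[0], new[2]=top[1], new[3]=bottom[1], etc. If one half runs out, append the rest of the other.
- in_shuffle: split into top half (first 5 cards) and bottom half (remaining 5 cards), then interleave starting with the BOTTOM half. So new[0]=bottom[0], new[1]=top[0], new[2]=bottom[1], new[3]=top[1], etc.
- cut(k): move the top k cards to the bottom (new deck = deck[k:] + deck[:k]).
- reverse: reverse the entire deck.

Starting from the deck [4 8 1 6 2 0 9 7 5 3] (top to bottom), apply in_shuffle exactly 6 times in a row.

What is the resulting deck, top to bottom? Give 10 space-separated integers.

After op 1 (in_shuffle): [0 4 9 8 7 1 5 6 3 2]
After op 2 (in_shuffle): [1 0 5 4 6 9 3 8 2 7]
After op 3 (in_shuffle): [9 1 3 0 8 5 2 4 7 6]
After op 4 (in_shuffle): [5 9 2 1 4 3 7 0 6 8]
After op 5 (in_shuffle): [3 5 7 9 0 2 6 1 8 4]
After op 6 (in_shuffle): [2 3 6 5 1 7 8 9 4 0]

Answer: 2 3 6 5 1 7 8 9 4 0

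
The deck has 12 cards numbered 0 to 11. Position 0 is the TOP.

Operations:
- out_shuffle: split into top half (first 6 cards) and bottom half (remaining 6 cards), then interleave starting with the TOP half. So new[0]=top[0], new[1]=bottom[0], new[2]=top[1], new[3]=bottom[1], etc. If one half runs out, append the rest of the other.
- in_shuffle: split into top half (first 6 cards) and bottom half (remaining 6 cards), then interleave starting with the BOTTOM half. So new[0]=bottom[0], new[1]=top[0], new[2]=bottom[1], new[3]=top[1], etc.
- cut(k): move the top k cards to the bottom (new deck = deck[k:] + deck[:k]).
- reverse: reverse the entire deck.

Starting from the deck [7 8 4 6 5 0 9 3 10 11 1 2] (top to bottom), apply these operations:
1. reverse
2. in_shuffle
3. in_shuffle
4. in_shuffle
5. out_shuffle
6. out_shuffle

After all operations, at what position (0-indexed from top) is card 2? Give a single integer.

Answer: 6

Derivation:
After op 1 (reverse): [2 1 11 10 3 9 0 5 6 4 8 7]
After op 2 (in_shuffle): [0 2 5 1 6 11 4 10 8 3 7 9]
After op 3 (in_shuffle): [4 0 10 2 8 5 3 1 7 6 9 11]
After op 4 (in_shuffle): [3 4 1 0 7 10 6 2 9 8 11 5]
After op 5 (out_shuffle): [3 6 4 2 1 9 0 8 7 11 10 5]
After op 6 (out_shuffle): [3 0 6 8 4 7 2 11 1 10 9 5]
Card 2 is at position 6.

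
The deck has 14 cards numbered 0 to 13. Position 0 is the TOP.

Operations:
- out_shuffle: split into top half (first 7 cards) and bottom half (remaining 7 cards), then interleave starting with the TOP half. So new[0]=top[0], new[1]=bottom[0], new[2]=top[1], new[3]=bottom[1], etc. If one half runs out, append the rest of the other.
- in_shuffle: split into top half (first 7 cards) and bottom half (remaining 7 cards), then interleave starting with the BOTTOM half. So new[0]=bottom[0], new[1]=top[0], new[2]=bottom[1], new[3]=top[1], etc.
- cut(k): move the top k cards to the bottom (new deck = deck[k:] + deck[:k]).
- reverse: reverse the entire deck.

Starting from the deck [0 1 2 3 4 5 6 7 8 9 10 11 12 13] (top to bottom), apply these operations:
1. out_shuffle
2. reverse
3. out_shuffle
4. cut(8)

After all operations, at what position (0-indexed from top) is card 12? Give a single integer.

Answer: 10

Derivation:
After op 1 (out_shuffle): [0 7 1 8 2 9 3 10 4 11 5 12 6 13]
After op 2 (reverse): [13 6 12 5 11 4 10 3 9 2 8 1 7 0]
After op 3 (out_shuffle): [13 3 6 9 12 2 5 8 11 1 4 7 10 0]
After op 4 (cut(8)): [11 1 4 7 10 0 13 3 6 9 12 2 5 8]
Card 12 is at position 10.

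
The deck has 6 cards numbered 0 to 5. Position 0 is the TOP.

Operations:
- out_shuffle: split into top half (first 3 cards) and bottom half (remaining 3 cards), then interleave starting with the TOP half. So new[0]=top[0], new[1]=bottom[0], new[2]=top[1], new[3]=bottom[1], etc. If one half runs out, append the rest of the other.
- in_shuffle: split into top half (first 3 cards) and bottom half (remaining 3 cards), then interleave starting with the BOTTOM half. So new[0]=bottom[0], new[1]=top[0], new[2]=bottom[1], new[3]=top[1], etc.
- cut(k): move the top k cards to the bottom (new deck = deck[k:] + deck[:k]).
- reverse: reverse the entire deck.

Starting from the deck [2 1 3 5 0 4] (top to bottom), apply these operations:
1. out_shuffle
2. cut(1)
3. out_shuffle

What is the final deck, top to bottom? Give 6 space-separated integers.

Answer: 5 3 1 4 0 2

Derivation:
After op 1 (out_shuffle): [2 5 1 0 3 4]
After op 2 (cut(1)): [5 1 0 3 4 2]
After op 3 (out_shuffle): [5 3 1 4 0 2]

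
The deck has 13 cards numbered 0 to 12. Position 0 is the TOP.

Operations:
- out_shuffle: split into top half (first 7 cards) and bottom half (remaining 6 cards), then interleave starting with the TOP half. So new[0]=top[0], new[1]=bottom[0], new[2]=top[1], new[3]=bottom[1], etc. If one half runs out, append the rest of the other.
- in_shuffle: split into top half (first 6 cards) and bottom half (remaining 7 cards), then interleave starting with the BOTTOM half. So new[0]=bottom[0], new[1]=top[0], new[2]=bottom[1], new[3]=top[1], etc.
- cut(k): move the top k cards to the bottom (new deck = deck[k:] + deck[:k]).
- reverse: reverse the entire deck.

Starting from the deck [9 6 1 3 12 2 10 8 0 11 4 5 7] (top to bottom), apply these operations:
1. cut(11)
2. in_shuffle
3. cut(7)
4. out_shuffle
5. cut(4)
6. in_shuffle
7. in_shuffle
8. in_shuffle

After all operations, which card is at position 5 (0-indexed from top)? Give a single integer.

Answer: 10

Derivation:
After op 1 (cut(11)): [5 7 9 6 1 3 12 2 10 8 0 11 4]
After op 2 (in_shuffle): [12 5 2 7 10 9 8 6 0 1 11 3 4]
After op 3 (cut(7)): [6 0 1 11 3 4 12 5 2 7 10 9 8]
After op 4 (out_shuffle): [6 5 0 2 1 7 11 10 3 9 4 8 12]
After op 5 (cut(4)): [1 7 11 10 3 9 4 8 12 6 5 0 2]
After op 6 (in_shuffle): [4 1 8 7 12 11 6 10 5 3 0 9 2]
After op 7 (in_shuffle): [6 4 10 1 5 8 3 7 0 12 9 11 2]
After op 8 (in_shuffle): [3 6 7 4 0 10 12 1 9 5 11 8 2]
Position 5: card 10.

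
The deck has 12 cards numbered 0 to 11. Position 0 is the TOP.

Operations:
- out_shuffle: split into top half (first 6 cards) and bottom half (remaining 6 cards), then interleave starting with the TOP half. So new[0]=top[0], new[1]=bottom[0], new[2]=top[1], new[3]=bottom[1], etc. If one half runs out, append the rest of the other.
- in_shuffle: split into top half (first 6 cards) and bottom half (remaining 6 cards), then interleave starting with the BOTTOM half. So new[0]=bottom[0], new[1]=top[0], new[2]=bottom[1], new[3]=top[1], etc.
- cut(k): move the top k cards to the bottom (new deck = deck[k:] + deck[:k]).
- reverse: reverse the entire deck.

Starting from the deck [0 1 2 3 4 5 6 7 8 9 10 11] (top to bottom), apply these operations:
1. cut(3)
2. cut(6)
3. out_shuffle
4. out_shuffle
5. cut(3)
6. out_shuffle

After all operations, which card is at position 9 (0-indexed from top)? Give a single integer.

After op 1 (cut(3)): [3 4 5 6 7 8 9 10 11 0 1 2]
After op 2 (cut(6)): [9 10 11 0 1 2 3 4 5 6 7 8]
After op 3 (out_shuffle): [9 3 10 4 11 5 0 6 1 7 2 8]
After op 4 (out_shuffle): [9 0 3 6 10 1 4 7 11 2 5 8]
After op 5 (cut(3)): [6 10 1 4 7 11 2 5 8 9 0 3]
After op 6 (out_shuffle): [6 2 10 5 1 8 4 9 7 0 11 3]
Position 9: card 0.

Answer: 0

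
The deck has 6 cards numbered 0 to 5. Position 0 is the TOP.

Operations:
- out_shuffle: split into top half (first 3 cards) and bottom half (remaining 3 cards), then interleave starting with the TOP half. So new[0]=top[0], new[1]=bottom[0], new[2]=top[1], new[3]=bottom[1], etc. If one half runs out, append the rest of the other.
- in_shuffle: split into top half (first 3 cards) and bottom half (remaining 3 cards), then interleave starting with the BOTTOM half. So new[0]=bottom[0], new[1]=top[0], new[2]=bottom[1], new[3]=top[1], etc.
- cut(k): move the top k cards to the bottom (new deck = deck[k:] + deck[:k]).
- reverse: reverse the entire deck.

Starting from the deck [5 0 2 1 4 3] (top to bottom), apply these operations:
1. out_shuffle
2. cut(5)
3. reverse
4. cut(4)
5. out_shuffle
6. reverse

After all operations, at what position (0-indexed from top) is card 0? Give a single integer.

After op 1 (out_shuffle): [5 1 0 4 2 3]
After op 2 (cut(5)): [3 5 1 0 4 2]
After op 3 (reverse): [2 4 0 1 5 3]
After op 4 (cut(4)): [5 3 2 4 0 1]
After op 5 (out_shuffle): [5 4 3 0 2 1]
After op 6 (reverse): [1 2 0 3 4 5]
Card 0 is at position 2.

Answer: 2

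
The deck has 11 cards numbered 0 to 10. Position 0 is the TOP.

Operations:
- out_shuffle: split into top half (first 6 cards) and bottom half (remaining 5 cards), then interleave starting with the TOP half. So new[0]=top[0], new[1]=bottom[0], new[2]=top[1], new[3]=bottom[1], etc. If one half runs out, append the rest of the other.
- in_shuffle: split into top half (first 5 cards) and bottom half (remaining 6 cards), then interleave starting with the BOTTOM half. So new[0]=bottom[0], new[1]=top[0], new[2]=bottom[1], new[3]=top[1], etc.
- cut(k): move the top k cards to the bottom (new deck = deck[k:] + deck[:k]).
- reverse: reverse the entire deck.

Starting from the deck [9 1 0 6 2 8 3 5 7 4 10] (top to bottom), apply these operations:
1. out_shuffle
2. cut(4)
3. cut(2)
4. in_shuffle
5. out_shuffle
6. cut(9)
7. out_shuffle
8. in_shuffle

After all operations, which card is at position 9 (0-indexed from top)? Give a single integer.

After op 1 (out_shuffle): [9 3 1 5 0 7 6 4 2 10 8]
After op 2 (cut(4)): [0 7 6 4 2 10 8 9 3 1 5]
After op 3 (cut(2)): [6 4 2 10 8 9 3 1 5 0 7]
After op 4 (in_shuffle): [9 6 3 4 1 2 5 10 0 8 7]
After op 5 (out_shuffle): [9 5 6 10 3 0 4 8 1 7 2]
After op 6 (cut(9)): [7 2 9 5 6 10 3 0 4 8 1]
After op 7 (out_shuffle): [7 3 2 0 9 4 5 8 6 1 10]
After op 8 (in_shuffle): [4 7 5 3 8 2 6 0 1 9 10]
Position 9: card 9.

Answer: 9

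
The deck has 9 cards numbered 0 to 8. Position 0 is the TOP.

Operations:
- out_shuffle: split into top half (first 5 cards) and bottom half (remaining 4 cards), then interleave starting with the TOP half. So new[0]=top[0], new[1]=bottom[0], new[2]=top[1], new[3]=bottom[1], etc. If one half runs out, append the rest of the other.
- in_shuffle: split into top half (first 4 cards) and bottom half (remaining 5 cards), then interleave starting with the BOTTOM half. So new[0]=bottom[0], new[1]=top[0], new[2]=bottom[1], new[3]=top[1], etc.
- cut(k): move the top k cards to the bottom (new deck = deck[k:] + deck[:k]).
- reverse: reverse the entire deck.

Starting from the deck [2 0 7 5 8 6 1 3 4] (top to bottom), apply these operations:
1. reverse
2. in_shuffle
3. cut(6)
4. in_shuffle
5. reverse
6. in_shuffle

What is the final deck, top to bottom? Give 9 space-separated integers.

After op 1 (reverse): [4 3 1 6 8 5 7 0 2]
After op 2 (in_shuffle): [8 4 5 3 7 1 0 6 2]
After op 3 (cut(6)): [0 6 2 8 4 5 3 7 1]
After op 4 (in_shuffle): [4 0 5 6 3 2 7 8 1]
After op 5 (reverse): [1 8 7 2 3 6 5 0 4]
After op 6 (in_shuffle): [3 1 6 8 5 7 0 2 4]

Answer: 3 1 6 8 5 7 0 2 4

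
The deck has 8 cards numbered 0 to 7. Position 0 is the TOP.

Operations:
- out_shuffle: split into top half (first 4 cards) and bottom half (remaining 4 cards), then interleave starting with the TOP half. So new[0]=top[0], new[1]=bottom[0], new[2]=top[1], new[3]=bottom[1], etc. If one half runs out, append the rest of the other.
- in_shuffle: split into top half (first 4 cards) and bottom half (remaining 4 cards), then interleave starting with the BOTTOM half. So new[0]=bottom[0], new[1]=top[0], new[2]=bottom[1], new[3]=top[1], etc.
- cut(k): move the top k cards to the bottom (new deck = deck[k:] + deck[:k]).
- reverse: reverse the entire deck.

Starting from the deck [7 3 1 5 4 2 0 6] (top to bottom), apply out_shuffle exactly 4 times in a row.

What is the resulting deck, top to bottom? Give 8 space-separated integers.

Answer: 7 4 3 2 1 0 5 6

Derivation:
After op 1 (out_shuffle): [7 4 3 2 1 0 5 6]
After op 2 (out_shuffle): [7 1 4 0 3 5 2 6]
After op 3 (out_shuffle): [7 3 1 5 4 2 0 6]
After op 4 (out_shuffle): [7 4 3 2 1 0 5 6]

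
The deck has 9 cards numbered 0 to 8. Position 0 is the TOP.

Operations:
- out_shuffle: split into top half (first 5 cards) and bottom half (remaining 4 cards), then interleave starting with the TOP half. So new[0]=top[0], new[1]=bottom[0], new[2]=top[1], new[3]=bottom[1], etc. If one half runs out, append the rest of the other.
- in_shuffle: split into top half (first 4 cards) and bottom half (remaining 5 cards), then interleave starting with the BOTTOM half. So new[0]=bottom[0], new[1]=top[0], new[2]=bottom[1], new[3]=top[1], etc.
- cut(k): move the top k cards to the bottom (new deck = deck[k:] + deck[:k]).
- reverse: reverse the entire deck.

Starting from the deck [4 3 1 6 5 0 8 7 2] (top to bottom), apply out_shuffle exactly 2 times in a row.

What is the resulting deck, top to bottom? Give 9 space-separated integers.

Answer: 4 7 0 6 3 2 8 5 1

Derivation:
After op 1 (out_shuffle): [4 0 3 8 1 7 6 2 5]
After op 2 (out_shuffle): [4 7 0 6 3 2 8 5 1]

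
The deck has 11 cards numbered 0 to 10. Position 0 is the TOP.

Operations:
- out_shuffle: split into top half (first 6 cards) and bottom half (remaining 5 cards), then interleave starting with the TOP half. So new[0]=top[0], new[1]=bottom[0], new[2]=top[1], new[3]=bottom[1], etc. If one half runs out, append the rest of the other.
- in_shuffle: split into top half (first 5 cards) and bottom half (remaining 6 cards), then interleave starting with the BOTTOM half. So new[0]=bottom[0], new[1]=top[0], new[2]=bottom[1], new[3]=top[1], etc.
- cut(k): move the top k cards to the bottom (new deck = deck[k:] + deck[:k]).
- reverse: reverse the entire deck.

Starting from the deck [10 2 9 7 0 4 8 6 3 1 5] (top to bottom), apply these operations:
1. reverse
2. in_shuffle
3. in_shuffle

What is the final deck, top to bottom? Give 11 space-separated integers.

After op 1 (reverse): [5 1 3 6 8 4 0 7 9 2 10]
After op 2 (in_shuffle): [4 5 0 1 7 3 9 6 2 8 10]
After op 3 (in_shuffle): [3 4 9 5 6 0 2 1 8 7 10]

Answer: 3 4 9 5 6 0 2 1 8 7 10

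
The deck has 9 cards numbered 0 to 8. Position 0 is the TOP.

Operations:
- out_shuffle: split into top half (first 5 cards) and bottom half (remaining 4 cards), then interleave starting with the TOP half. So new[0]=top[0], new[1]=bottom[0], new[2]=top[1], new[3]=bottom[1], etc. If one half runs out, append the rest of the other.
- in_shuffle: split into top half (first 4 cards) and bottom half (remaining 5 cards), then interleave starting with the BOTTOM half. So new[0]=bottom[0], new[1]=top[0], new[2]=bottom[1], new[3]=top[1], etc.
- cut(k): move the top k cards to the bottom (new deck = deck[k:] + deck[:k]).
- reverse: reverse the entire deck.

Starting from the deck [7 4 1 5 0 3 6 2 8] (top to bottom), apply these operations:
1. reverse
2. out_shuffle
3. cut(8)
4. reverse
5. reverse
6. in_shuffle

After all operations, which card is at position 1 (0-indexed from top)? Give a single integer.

Answer: 0

Derivation:
After op 1 (reverse): [8 2 6 3 0 5 1 4 7]
After op 2 (out_shuffle): [8 5 2 1 6 4 3 7 0]
After op 3 (cut(8)): [0 8 5 2 1 6 4 3 7]
After op 4 (reverse): [7 3 4 6 1 2 5 8 0]
After op 5 (reverse): [0 8 5 2 1 6 4 3 7]
After op 6 (in_shuffle): [1 0 6 8 4 5 3 2 7]
Position 1: card 0.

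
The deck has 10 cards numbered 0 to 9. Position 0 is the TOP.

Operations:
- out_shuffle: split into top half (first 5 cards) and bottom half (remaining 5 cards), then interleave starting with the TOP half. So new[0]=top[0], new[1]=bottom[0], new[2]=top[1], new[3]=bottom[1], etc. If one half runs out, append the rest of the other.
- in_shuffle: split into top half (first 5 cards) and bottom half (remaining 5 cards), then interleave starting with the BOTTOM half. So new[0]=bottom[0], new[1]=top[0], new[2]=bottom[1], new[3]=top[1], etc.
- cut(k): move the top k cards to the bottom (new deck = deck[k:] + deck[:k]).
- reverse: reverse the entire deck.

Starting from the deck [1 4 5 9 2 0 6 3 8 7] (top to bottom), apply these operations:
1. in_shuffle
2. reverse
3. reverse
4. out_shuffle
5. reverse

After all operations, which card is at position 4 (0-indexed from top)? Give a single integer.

Answer: 9

Derivation:
After op 1 (in_shuffle): [0 1 6 4 3 5 8 9 7 2]
After op 2 (reverse): [2 7 9 8 5 3 4 6 1 0]
After op 3 (reverse): [0 1 6 4 3 5 8 9 7 2]
After op 4 (out_shuffle): [0 5 1 8 6 9 4 7 3 2]
After op 5 (reverse): [2 3 7 4 9 6 8 1 5 0]
Position 4: card 9.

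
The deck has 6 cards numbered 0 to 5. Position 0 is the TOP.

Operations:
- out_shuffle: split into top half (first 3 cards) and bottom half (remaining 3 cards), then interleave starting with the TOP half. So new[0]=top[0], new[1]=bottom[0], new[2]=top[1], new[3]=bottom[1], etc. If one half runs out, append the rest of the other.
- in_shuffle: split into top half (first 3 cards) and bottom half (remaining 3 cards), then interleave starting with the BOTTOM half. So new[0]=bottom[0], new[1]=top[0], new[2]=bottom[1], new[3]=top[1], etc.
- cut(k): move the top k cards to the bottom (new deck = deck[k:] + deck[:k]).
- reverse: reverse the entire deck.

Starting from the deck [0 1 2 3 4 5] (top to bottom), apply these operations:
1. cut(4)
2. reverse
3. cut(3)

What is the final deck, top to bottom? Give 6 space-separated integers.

Answer: 0 5 4 3 2 1

Derivation:
After op 1 (cut(4)): [4 5 0 1 2 3]
After op 2 (reverse): [3 2 1 0 5 4]
After op 3 (cut(3)): [0 5 4 3 2 1]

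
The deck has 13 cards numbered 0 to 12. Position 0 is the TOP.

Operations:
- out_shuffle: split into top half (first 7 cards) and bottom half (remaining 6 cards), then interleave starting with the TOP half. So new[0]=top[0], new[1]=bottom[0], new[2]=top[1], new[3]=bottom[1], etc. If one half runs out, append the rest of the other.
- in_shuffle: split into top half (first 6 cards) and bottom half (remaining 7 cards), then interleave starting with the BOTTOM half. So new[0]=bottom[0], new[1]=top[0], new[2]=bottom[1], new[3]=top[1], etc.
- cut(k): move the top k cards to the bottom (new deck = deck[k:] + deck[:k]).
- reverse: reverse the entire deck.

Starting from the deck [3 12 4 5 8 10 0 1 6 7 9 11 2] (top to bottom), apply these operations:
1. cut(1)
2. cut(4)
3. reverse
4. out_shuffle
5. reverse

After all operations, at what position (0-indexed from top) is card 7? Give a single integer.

Answer: 9

Derivation:
After op 1 (cut(1)): [12 4 5 8 10 0 1 6 7 9 11 2 3]
After op 2 (cut(4)): [10 0 1 6 7 9 11 2 3 12 4 5 8]
After op 3 (reverse): [8 5 4 12 3 2 11 9 7 6 1 0 10]
After op 4 (out_shuffle): [8 9 5 7 4 6 12 1 3 0 2 10 11]
After op 5 (reverse): [11 10 2 0 3 1 12 6 4 7 5 9 8]
Card 7 is at position 9.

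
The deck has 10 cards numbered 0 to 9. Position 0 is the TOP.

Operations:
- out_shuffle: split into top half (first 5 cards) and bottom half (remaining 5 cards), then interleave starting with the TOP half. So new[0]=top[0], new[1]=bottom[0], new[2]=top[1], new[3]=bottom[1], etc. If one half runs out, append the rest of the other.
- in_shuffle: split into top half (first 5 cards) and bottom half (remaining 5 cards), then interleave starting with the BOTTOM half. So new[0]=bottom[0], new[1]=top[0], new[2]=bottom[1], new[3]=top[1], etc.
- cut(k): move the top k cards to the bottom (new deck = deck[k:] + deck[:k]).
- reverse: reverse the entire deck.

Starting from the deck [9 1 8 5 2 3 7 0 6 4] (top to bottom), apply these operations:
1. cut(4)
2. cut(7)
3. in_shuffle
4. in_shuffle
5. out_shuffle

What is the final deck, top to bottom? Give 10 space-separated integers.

Answer: 5 0 7 9 4 8 1 3 2 6

Derivation:
After op 1 (cut(4)): [2 3 7 0 6 4 9 1 8 5]
After op 2 (cut(7)): [1 8 5 2 3 7 0 6 4 9]
After op 3 (in_shuffle): [7 1 0 8 6 5 4 2 9 3]
After op 4 (in_shuffle): [5 7 4 1 2 0 9 8 3 6]
After op 5 (out_shuffle): [5 0 7 9 4 8 1 3 2 6]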